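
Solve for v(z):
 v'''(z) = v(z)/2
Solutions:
 v(z) = C3*exp(2^(2/3)*z/2) + (C1*sin(2^(2/3)*sqrt(3)*z/4) + C2*cos(2^(2/3)*sqrt(3)*z/4))*exp(-2^(2/3)*z/4)


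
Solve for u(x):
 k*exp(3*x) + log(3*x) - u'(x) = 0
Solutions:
 u(x) = C1 + k*exp(3*x)/3 + x*log(x) + x*(-1 + log(3))


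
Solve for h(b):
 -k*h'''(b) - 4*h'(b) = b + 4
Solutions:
 h(b) = C1 + C2*exp(-2*b*sqrt(-1/k)) + C3*exp(2*b*sqrt(-1/k)) - b^2/8 - b


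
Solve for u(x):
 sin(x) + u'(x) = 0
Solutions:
 u(x) = C1 + cos(x)


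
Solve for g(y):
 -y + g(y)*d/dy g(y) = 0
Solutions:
 g(y) = -sqrt(C1 + y^2)
 g(y) = sqrt(C1 + y^2)


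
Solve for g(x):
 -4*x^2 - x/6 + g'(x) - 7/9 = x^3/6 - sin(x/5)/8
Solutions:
 g(x) = C1 + x^4/24 + 4*x^3/3 + x^2/12 + 7*x/9 + 5*cos(x/5)/8


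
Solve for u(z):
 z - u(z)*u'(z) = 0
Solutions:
 u(z) = -sqrt(C1 + z^2)
 u(z) = sqrt(C1 + z^2)


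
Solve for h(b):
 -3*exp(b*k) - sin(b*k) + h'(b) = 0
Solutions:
 h(b) = C1 + 3*exp(b*k)/k - cos(b*k)/k


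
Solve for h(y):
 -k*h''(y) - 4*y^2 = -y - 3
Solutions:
 h(y) = C1 + C2*y - y^4/(3*k) + y^3/(6*k) + 3*y^2/(2*k)


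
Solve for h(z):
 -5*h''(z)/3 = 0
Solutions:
 h(z) = C1 + C2*z


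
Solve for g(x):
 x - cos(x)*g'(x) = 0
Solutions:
 g(x) = C1 + Integral(x/cos(x), x)


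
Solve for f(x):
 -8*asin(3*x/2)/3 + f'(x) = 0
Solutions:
 f(x) = C1 + 8*x*asin(3*x/2)/3 + 8*sqrt(4 - 9*x^2)/9


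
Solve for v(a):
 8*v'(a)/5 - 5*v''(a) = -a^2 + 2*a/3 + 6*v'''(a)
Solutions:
 v(a) = C1 + C2*exp(a*(-25 + sqrt(1585))/60) + C3*exp(-a*(25 + sqrt(1585))/60) - 5*a^3/24 - 335*a^2/192 - 11975*a/768


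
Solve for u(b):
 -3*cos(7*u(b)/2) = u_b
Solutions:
 u(b) = -2*asin((C1 + exp(21*b))/(C1 - exp(21*b)))/7 + 2*pi/7
 u(b) = 2*asin((C1 + exp(21*b))/(C1 - exp(21*b)))/7


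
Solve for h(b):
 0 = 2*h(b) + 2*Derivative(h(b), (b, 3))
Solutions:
 h(b) = C3*exp(-b) + (C1*sin(sqrt(3)*b/2) + C2*cos(sqrt(3)*b/2))*exp(b/2)


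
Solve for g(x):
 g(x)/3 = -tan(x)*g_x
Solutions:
 g(x) = C1/sin(x)^(1/3)


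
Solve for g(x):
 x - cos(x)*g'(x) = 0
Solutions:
 g(x) = C1 + Integral(x/cos(x), x)


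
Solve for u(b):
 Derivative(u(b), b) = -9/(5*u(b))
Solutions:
 u(b) = -sqrt(C1 - 90*b)/5
 u(b) = sqrt(C1 - 90*b)/5


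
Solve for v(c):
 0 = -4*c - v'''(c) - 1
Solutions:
 v(c) = C1 + C2*c + C3*c^2 - c^4/6 - c^3/6


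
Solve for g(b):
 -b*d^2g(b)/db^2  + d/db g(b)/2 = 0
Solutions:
 g(b) = C1 + C2*b^(3/2)


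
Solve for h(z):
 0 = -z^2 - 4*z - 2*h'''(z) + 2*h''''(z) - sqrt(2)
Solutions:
 h(z) = C1 + C2*z + C3*z^2 + C4*exp(z) - z^5/120 - z^4/8 + z^3*(-6 - sqrt(2))/12


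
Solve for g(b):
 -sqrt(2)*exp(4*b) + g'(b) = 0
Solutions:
 g(b) = C1 + sqrt(2)*exp(4*b)/4


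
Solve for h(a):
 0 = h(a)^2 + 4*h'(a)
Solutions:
 h(a) = 4/(C1 + a)


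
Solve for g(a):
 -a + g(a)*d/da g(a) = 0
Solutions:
 g(a) = -sqrt(C1 + a^2)
 g(a) = sqrt(C1 + a^2)


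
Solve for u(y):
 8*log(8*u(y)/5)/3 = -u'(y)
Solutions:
 3*Integral(1/(log(_y) - log(5) + 3*log(2)), (_y, u(y)))/8 = C1 - y


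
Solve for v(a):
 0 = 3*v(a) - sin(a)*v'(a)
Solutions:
 v(a) = C1*(cos(a) - 1)^(3/2)/(cos(a) + 1)^(3/2)


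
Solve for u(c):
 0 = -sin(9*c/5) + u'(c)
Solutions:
 u(c) = C1 - 5*cos(9*c/5)/9


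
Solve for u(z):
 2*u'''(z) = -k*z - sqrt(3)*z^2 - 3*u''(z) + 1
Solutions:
 u(z) = C1 + C2*z + C3*exp(-3*z/2) - sqrt(3)*z^4/36 + z^3*(-3*k + 4*sqrt(3))/54 + z^2*(6*k - 8*sqrt(3) + 9)/54


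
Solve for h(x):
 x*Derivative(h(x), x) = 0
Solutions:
 h(x) = C1


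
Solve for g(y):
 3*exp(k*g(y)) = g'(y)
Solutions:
 g(y) = Piecewise((log(-1/(C1*k + 3*k*y))/k, Ne(k, 0)), (nan, True))
 g(y) = Piecewise((C1 + 3*y, Eq(k, 0)), (nan, True))


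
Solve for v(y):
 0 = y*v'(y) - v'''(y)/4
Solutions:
 v(y) = C1 + Integral(C2*airyai(2^(2/3)*y) + C3*airybi(2^(2/3)*y), y)


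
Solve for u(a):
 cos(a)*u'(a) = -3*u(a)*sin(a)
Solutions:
 u(a) = C1*cos(a)^3


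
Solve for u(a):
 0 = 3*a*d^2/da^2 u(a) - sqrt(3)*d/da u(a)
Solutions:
 u(a) = C1 + C2*a^(sqrt(3)/3 + 1)


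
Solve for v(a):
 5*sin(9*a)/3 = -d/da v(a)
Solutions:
 v(a) = C1 + 5*cos(9*a)/27


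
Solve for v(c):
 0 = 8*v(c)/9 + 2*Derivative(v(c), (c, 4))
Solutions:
 v(c) = (C1*sin(sqrt(3)*c/3) + C2*cos(sqrt(3)*c/3))*exp(-sqrt(3)*c/3) + (C3*sin(sqrt(3)*c/3) + C4*cos(sqrt(3)*c/3))*exp(sqrt(3)*c/3)


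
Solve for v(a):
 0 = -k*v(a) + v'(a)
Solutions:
 v(a) = C1*exp(a*k)


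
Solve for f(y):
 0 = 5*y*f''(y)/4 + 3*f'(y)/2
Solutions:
 f(y) = C1 + C2/y^(1/5)


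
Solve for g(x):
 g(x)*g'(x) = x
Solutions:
 g(x) = -sqrt(C1 + x^2)
 g(x) = sqrt(C1 + x^2)


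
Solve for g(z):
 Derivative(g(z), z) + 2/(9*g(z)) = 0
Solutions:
 g(z) = -sqrt(C1 - 4*z)/3
 g(z) = sqrt(C1 - 4*z)/3


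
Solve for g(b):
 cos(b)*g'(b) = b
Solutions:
 g(b) = C1 + Integral(b/cos(b), b)


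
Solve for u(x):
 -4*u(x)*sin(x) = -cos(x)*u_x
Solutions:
 u(x) = C1/cos(x)^4


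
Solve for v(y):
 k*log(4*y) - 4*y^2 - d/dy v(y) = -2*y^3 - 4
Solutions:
 v(y) = C1 + k*y*log(y) - k*y + k*y*log(4) + y^4/2 - 4*y^3/3 + 4*y


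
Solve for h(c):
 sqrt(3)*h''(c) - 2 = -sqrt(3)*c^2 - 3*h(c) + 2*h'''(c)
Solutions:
 h(c) = C1*exp(c*(-3^(1/3)*(sqrt(3) + 54 + sqrt(-3 + (sqrt(3) + 54)^2))^(1/3) - 3^(2/3)/(sqrt(3) + 54 + sqrt(-3 + (sqrt(3) + 54)^2))^(1/3) + 2*sqrt(3))/12)*sin(3^(1/6)*c*(-3^(2/3)*(sqrt(3) + 54 + sqrt(-3 + (sqrt(3) + 54)^2))^(1/3) + 3/(sqrt(3) + 54 + sqrt(-3 + (sqrt(3) + 54)^2))^(1/3))/12) + C2*exp(c*(-3^(1/3)*(sqrt(3) + 54 + sqrt(-3 + (sqrt(3) + 54)^2))^(1/3) - 3^(2/3)/(sqrt(3) + 54 + sqrt(-3 + (sqrt(3) + 54)^2))^(1/3) + 2*sqrt(3))/12)*cos(3^(1/6)*c*(-3^(2/3)*(sqrt(3) + 54 + sqrt(-3 + (sqrt(3) + 54)^2))^(1/3) + 3/(sqrt(3) + 54 + sqrt(-3 + (sqrt(3) + 54)^2))^(1/3))/12) + C3*exp(c*(3^(2/3)/(sqrt(3) + 54 + sqrt(-3 + (sqrt(3) + 54)^2))^(1/3) + sqrt(3) + 3^(1/3)*(sqrt(3) + 54 + sqrt(-3 + (sqrt(3) + 54)^2))^(1/3))/6) - sqrt(3)*c^2/3 + 4/3


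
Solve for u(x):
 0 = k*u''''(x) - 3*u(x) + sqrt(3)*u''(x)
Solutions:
 u(x) = C1*exp(-sqrt(2)*3^(1/4)*x*sqrt((-sqrt(4*k + 1) - 1)/k)/2) + C2*exp(sqrt(2)*3^(1/4)*x*sqrt((-sqrt(4*k + 1) - 1)/k)/2) + C3*exp(-sqrt(2)*3^(1/4)*x*sqrt((sqrt(4*k + 1) - 1)/k)/2) + C4*exp(sqrt(2)*3^(1/4)*x*sqrt((sqrt(4*k + 1) - 1)/k)/2)


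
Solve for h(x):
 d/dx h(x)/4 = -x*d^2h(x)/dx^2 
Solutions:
 h(x) = C1 + C2*x^(3/4)


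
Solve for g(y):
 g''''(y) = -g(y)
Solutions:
 g(y) = (C1*sin(sqrt(2)*y/2) + C2*cos(sqrt(2)*y/2))*exp(-sqrt(2)*y/2) + (C3*sin(sqrt(2)*y/2) + C4*cos(sqrt(2)*y/2))*exp(sqrt(2)*y/2)


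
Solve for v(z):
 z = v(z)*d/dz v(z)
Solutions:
 v(z) = -sqrt(C1 + z^2)
 v(z) = sqrt(C1 + z^2)


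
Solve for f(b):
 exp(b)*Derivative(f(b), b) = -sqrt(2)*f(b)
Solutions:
 f(b) = C1*exp(sqrt(2)*exp(-b))


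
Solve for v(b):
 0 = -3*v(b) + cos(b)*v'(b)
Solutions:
 v(b) = C1*(sin(b) + 1)^(3/2)/(sin(b) - 1)^(3/2)


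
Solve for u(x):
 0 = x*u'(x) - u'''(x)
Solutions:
 u(x) = C1 + Integral(C2*airyai(x) + C3*airybi(x), x)


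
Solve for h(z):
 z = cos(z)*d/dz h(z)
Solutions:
 h(z) = C1 + Integral(z/cos(z), z)


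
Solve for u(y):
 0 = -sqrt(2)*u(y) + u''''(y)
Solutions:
 u(y) = C1*exp(-2^(1/8)*y) + C2*exp(2^(1/8)*y) + C3*sin(2^(1/8)*y) + C4*cos(2^(1/8)*y)


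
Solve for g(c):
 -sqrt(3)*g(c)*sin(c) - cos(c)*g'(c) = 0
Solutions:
 g(c) = C1*cos(c)^(sqrt(3))


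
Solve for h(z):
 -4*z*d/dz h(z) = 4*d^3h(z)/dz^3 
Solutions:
 h(z) = C1 + Integral(C2*airyai(-z) + C3*airybi(-z), z)


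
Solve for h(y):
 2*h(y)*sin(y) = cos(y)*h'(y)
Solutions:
 h(y) = C1/cos(y)^2


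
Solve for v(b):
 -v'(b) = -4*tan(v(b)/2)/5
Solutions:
 v(b) = -2*asin(C1*exp(2*b/5)) + 2*pi
 v(b) = 2*asin(C1*exp(2*b/5))


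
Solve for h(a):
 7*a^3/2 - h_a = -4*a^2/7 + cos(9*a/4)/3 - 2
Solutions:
 h(a) = C1 + 7*a^4/8 + 4*a^3/21 + 2*a - 4*sin(9*a/4)/27


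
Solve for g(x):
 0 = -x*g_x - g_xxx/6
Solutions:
 g(x) = C1 + Integral(C2*airyai(-6^(1/3)*x) + C3*airybi(-6^(1/3)*x), x)


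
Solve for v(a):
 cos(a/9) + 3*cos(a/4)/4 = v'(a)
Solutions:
 v(a) = C1 + 9*sin(a/9) + 3*sin(a/4)


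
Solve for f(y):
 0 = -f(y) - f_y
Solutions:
 f(y) = C1*exp(-y)


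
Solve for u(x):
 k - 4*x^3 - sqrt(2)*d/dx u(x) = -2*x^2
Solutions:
 u(x) = C1 + sqrt(2)*k*x/2 - sqrt(2)*x^4/2 + sqrt(2)*x^3/3


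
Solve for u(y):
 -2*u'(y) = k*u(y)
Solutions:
 u(y) = C1*exp(-k*y/2)


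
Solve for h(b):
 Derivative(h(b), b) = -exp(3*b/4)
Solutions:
 h(b) = C1 - 4*exp(3*b/4)/3


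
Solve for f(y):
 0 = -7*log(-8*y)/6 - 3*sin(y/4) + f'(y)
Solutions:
 f(y) = C1 + 7*y*log(-y)/6 - 7*y/6 + 7*y*log(2)/2 - 12*cos(y/4)


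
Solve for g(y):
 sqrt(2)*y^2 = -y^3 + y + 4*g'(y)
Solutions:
 g(y) = C1 + y^4/16 + sqrt(2)*y^3/12 - y^2/8


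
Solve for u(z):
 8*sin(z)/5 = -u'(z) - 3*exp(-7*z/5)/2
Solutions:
 u(z) = C1 + 8*cos(z)/5 + 15*exp(-7*z/5)/14


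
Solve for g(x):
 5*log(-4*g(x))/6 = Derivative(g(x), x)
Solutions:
 -6*Integral(1/(log(-_y) + 2*log(2)), (_y, g(x)))/5 = C1 - x


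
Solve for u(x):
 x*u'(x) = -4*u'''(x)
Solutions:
 u(x) = C1 + Integral(C2*airyai(-2^(1/3)*x/2) + C3*airybi(-2^(1/3)*x/2), x)


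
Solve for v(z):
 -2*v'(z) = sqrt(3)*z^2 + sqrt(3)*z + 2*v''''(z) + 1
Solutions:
 v(z) = C1 + C4*exp(-z) - sqrt(3)*z^3/6 - sqrt(3)*z^2/4 - z/2 + (C2*sin(sqrt(3)*z/2) + C3*cos(sqrt(3)*z/2))*exp(z/2)


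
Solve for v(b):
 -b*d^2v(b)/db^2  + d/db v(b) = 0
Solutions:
 v(b) = C1 + C2*b^2


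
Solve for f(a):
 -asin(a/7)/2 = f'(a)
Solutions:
 f(a) = C1 - a*asin(a/7)/2 - sqrt(49 - a^2)/2


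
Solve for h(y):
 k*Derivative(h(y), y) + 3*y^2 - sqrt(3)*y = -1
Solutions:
 h(y) = C1 - y^3/k + sqrt(3)*y^2/(2*k) - y/k


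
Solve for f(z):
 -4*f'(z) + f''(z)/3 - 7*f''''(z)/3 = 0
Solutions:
 f(z) = C1 + C2*exp(21^(1/3)*z*(21^(1/3)/(sqrt(142863) + 378)^(1/3) + (sqrt(142863) + 378)^(1/3))/42)*sin(3^(1/6)*7^(1/3)*z*(-3^(2/3)*(sqrt(142863) + 378)^(1/3) + 3*7^(1/3)/(sqrt(142863) + 378)^(1/3))/42) + C3*exp(21^(1/3)*z*(21^(1/3)/(sqrt(142863) + 378)^(1/3) + (sqrt(142863) + 378)^(1/3))/42)*cos(3^(1/6)*7^(1/3)*z*(-3^(2/3)*(sqrt(142863) + 378)^(1/3) + 3*7^(1/3)/(sqrt(142863) + 378)^(1/3))/42) + C4*exp(-21^(1/3)*z*(21^(1/3)/(sqrt(142863) + 378)^(1/3) + (sqrt(142863) + 378)^(1/3))/21)


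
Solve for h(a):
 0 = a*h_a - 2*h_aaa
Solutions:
 h(a) = C1 + Integral(C2*airyai(2^(2/3)*a/2) + C3*airybi(2^(2/3)*a/2), a)


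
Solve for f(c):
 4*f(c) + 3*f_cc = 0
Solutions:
 f(c) = C1*sin(2*sqrt(3)*c/3) + C2*cos(2*sqrt(3)*c/3)


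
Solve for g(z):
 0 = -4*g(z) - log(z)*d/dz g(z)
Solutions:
 g(z) = C1*exp(-4*li(z))


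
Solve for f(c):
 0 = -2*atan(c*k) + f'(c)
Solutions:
 f(c) = C1 + 2*Piecewise((c*atan(c*k) - log(c^2*k^2 + 1)/(2*k), Ne(k, 0)), (0, True))


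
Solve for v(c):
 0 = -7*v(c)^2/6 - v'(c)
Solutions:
 v(c) = 6/(C1 + 7*c)


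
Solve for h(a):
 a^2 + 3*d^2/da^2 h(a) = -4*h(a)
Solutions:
 h(a) = C1*sin(2*sqrt(3)*a/3) + C2*cos(2*sqrt(3)*a/3) - a^2/4 + 3/8


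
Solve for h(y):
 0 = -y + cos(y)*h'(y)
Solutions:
 h(y) = C1 + Integral(y/cos(y), y)


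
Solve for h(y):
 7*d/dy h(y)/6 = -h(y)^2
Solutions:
 h(y) = 7/(C1 + 6*y)


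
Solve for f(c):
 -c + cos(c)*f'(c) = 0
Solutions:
 f(c) = C1 + Integral(c/cos(c), c)


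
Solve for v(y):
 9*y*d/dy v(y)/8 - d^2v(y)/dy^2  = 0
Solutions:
 v(y) = C1 + C2*erfi(3*y/4)


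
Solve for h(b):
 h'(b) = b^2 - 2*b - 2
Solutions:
 h(b) = C1 + b^3/3 - b^2 - 2*b


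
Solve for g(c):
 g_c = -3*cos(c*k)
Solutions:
 g(c) = C1 - 3*sin(c*k)/k


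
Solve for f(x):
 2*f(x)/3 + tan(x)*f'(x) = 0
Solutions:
 f(x) = C1/sin(x)^(2/3)


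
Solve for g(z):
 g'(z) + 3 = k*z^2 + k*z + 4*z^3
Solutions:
 g(z) = C1 + k*z^3/3 + k*z^2/2 + z^4 - 3*z


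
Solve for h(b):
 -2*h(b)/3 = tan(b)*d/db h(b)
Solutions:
 h(b) = C1/sin(b)^(2/3)


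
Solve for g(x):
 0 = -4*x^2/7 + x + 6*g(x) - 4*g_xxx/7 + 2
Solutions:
 g(x) = C3*exp(2^(2/3)*21^(1/3)*x/2) + 2*x^2/21 - x/6 + (C1*sin(2^(2/3)*3^(5/6)*7^(1/3)*x/4) + C2*cos(2^(2/3)*3^(5/6)*7^(1/3)*x/4))*exp(-2^(2/3)*21^(1/3)*x/4) - 1/3


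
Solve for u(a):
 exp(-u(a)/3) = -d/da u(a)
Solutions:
 u(a) = 3*log(C1 - a/3)


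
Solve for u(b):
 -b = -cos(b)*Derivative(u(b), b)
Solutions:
 u(b) = C1 + Integral(b/cos(b), b)


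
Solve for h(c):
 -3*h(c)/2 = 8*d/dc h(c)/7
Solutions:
 h(c) = C1*exp(-21*c/16)


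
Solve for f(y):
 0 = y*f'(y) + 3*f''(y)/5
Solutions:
 f(y) = C1 + C2*erf(sqrt(30)*y/6)


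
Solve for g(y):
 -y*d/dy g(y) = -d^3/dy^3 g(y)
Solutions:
 g(y) = C1 + Integral(C2*airyai(y) + C3*airybi(y), y)


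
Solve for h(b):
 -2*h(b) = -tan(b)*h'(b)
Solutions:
 h(b) = C1*sin(b)^2


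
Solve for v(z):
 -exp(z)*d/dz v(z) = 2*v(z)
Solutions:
 v(z) = C1*exp(2*exp(-z))


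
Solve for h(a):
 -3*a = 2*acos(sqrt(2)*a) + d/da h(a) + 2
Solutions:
 h(a) = C1 - 3*a^2/2 - 2*a*acos(sqrt(2)*a) - 2*a + sqrt(2)*sqrt(1 - 2*a^2)


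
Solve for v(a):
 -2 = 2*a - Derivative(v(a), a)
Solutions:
 v(a) = C1 + a^2 + 2*a


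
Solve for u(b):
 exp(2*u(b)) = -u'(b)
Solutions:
 u(b) = log(-sqrt(-1/(C1 - b))) - log(2)/2
 u(b) = log(-1/(C1 - b))/2 - log(2)/2


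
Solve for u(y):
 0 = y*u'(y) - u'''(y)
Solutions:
 u(y) = C1 + Integral(C2*airyai(y) + C3*airybi(y), y)


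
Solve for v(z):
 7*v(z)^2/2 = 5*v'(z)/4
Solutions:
 v(z) = -5/(C1 + 14*z)


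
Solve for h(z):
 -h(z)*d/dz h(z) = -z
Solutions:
 h(z) = -sqrt(C1 + z^2)
 h(z) = sqrt(C1 + z^2)


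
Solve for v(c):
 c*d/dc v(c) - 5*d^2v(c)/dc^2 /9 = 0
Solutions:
 v(c) = C1 + C2*erfi(3*sqrt(10)*c/10)


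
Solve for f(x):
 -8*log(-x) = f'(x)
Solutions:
 f(x) = C1 - 8*x*log(-x) + 8*x


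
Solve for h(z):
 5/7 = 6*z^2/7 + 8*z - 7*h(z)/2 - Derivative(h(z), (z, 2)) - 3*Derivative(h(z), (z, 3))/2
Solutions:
 h(z) = C1*exp(z*(-8 + 8*2^(1/3)/(9*sqrt(36393) + 1717)^(1/3) + 2^(2/3)*(9*sqrt(36393) + 1717)^(1/3))/36)*sin(2^(1/3)*sqrt(3)*z*(-2^(1/3)*(9*sqrt(36393) + 1717)^(1/3) + 8/(9*sqrt(36393) + 1717)^(1/3))/36) + C2*exp(z*(-8 + 8*2^(1/3)/(9*sqrt(36393) + 1717)^(1/3) + 2^(2/3)*(9*sqrt(36393) + 1717)^(1/3))/36)*cos(2^(1/3)*sqrt(3)*z*(-2^(1/3)*(9*sqrt(36393) + 1717)^(1/3) + 8/(9*sqrt(36393) + 1717)^(1/3))/36) + C3*exp(-z*(8*2^(1/3)/(9*sqrt(36393) + 1717)^(1/3) + 4 + 2^(2/3)*(9*sqrt(36393) + 1717)^(1/3))/18) + 12*z^2/49 + 16*z/7 - 118/343


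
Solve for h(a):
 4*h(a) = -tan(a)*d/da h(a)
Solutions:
 h(a) = C1/sin(a)^4


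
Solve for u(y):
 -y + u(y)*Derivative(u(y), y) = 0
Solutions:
 u(y) = -sqrt(C1 + y^2)
 u(y) = sqrt(C1 + y^2)


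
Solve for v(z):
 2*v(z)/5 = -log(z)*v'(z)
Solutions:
 v(z) = C1*exp(-2*li(z)/5)


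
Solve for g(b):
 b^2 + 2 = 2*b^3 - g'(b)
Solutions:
 g(b) = C1 + b^4/2 - b^3/3 - 2*b


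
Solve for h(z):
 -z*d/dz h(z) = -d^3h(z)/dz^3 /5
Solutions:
 h(z) = C1 + Integral(C2*airyai(5^(1/3)*z) + C3*airybi(5^(1/3)*z), z)


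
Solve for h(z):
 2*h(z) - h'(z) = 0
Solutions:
 h(z) = C1*exp(2*z)


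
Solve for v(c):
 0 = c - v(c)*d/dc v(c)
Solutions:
 v(c) = -sqrt(C1 + c^2)
 v(c) = sqrt(C1 + c^2)


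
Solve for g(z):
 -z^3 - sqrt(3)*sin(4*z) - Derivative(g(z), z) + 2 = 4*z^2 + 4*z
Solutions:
 g(z) = C1 - z^4/4 - 4*z^3/3 - 2*z^2 + 2*z + sqrt(3)*cos(4*z)/4


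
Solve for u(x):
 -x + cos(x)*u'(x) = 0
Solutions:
 u(x) = C1 + Integral(x/cos(x), x)


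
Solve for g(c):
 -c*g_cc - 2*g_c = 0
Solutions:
 g(c) = C1 + C2/c


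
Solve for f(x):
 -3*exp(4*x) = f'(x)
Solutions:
 f(x) = C1 - 3*exp(4*x)/4


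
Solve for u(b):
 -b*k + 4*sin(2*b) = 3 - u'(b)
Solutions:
 u(b) = C1 + b^2*k/2 + 3*b + 2*cos(2*b)


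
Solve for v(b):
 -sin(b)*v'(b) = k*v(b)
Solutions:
 v(b) = C1*exp(k*(-log(cos(b) - 1) + log(cos(b) + 1))/2)


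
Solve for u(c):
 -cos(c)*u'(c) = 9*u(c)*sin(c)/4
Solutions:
 u(c) = C1*cos(c)^(9/4)


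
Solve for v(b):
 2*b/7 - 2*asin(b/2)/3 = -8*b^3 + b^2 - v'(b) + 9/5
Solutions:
 v(b) = C1 - 2*b^4 + b^3/3 - b^2/7 + 2*b*asin(b/2)/3 + 9*b/5 + 2*sqrt(4 - b^2)/3


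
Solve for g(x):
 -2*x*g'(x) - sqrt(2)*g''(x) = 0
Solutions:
 g(x) = C1 + C2*erf(2^(3/4)*x/2)


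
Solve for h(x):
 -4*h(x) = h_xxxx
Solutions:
 h(x) = (C1*sin(x) + C2*cos(x))*exp(-x) + (C3*sin(x) + C4*cos(x))*exp(x)


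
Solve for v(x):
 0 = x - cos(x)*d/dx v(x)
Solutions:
 v(x) = C1 + Integral(x/cos(x), x)


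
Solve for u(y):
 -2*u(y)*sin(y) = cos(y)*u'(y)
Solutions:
 u(y) = C1*cos(y)^2


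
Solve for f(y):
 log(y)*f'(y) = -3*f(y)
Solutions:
 f(y) = C1*exp(-3*li(y))


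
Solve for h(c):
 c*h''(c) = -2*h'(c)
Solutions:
 h(c) = C1 + C2/c


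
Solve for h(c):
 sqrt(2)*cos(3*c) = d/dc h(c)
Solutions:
 h(c) = C1 + sqrt(2)*sin(3*c)/3


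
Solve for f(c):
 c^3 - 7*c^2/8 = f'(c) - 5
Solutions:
 f(c) = C1 + c^4/4 - 7*c^3/24 + 5*c


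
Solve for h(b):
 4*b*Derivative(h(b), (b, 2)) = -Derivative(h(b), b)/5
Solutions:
 h(b) = C1 + C2*b^(19/20)


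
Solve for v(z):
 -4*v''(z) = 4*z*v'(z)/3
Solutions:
 v(z) = C1 + C2*erf(sqrt(6)*z/6)


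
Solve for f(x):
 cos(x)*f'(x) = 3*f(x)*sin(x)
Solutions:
 f(x) = C1/cos(x)^3


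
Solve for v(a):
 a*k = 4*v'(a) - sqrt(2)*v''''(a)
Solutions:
 v(a) = C1 + C4*exp(sqrt(2)*a) + a^2*k/8 + (C2*sin(sqrt(6)*a/2) + C3*cos(sqrt(6)*a/2))*exp(-sqrt(2)*a/2)


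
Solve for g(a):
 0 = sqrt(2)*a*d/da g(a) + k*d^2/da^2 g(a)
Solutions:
 g(a) = C1 + C2*sqrt(k)*erf(2^(3/4)*a*sqrt(1/k)/2)


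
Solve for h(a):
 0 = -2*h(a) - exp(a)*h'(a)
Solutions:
 h(a) = C1*exp(2*exp(-a))


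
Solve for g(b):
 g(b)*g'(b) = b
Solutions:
 g(b) = -sqrt(C1 + b^2)
 g(b) = sqrt(C1 + b^2)


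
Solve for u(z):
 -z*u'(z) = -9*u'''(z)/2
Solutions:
 u(z) = C1 + Integral(C2*airyai(6^(1/3)*z/3) + C3*airybi(6^(1/3)*z/3), z)


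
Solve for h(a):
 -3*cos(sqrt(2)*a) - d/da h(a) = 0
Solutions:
 h(a) = C1 - 3*sqrt(2)*sin(sqrt(2)*a)/2


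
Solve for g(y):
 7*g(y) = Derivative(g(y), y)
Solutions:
 g(y) = C1*exp(7*y)


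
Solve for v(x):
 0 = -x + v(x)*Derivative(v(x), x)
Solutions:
 v(x) = -sqrt(C1 + x^2)
 v(x) = sqrt(C1 + x^2)


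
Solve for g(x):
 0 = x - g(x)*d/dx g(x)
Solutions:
 g(x) = -sqrt(C1 + x^2)
 g(x) = sqrt(C1 + x^2)


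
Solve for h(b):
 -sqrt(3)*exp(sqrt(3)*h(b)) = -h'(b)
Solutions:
 h(b) = sqrt(3)*(2*log(-1/(C1 + sqrt(3)*b)) - log(3))/6


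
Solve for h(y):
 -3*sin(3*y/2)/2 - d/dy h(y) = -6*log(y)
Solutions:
 h(y) = C1 + 6*y*log(y) - 6*y + cos(3*y/2)


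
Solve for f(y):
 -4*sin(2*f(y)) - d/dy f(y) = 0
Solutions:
 f(y) = pi - acos((-C1 - exp(16*y))/(C1 - exp(16*y)))/2
 f(y) = acos((-C1 - exp(16*y))/(C1 - exp(16*y)))/2


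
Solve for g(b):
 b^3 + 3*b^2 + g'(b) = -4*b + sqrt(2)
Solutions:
 g(b) = C1 - b^4/4 - b^3 - 2*b^2 + sqrt(2)*b


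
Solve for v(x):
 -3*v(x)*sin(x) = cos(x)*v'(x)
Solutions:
 v(x) = C1*cos(x)^3


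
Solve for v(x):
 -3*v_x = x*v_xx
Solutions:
 v(x) = C1 + C2/x^2


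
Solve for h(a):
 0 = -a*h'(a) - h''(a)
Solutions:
 h(a) = C1 + C2*erf(sqrt(2)*a/2)


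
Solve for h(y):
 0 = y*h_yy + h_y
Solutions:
 h(y) = C1 + C2*log(y)


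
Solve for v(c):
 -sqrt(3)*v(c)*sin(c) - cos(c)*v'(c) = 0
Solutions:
 v(c) = C1*cos(c)^(sqrt(3))


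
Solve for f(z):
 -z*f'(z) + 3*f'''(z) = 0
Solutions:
 f(z) = C1 + Integral(C2*airyai(3^(2/3)*z/3) + C3*airybi(3^(2/3)*z/3), z)


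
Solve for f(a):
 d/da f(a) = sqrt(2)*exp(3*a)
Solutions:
 f(a) = C1 + sqrt(2)*exp(3*a)/3


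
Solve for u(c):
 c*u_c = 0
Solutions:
 u(c) = C1


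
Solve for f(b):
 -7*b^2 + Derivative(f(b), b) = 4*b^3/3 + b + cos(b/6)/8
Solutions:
 f(b) = C1 + b^4/3 + 7*b^3/3 + b^2/2 + 3*sin(b/6)/4


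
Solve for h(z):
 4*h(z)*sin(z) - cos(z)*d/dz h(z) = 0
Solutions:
 h(z) = C1/cos(z)^4


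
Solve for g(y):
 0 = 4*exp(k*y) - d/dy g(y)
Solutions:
 g(y) = C1 + 4*exp(k*y)/k


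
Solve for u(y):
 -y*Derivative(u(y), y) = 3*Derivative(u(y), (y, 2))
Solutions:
 u(y) = C1 + C2*erf(sqrt(6)*y/6)


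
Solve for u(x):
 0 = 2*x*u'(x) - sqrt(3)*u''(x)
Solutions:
 u(x) = C1 + C2*erfi(3^(3/4)*x/3)


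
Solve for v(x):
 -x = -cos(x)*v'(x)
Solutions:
 v(x) = C1 + Integral(x/cos(x), x)


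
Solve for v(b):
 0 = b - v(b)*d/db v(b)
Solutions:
 v(b) = -sqrt(C1 + b^2)
 v(b) = sqrt(C1 + b^2)


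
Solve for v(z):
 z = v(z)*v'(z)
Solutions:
 v(z) = -sqrt(C1 + z^2)
 v(z) = sqrt(C1 + z^2)


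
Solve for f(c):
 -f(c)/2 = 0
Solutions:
 f(c) = 0


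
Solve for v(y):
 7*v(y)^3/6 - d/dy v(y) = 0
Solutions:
 v(y) = -sqrt(3)*sqrt(-1/(C1 + 7*y))
 v(y) = sqrt(3)*sqrt(-1/(C1 + 7*y))


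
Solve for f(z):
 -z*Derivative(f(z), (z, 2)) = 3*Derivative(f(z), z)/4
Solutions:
 f(z) = C1 + C2*z^(1/4)


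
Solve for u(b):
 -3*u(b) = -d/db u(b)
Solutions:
 u(b) = C1*exp(3*b)


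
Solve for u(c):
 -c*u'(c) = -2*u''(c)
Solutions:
 u(c) = C1 + C2*erfi(c/2)


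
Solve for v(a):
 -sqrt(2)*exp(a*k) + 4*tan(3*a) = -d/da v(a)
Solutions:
 v(a) = C1 + sqrt(2)*Piecewise((exp(a*k)/k, Ne(k, 0)), (a, True)) + 4*log(cos(3*a))/3


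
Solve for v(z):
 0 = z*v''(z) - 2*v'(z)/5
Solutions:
 v(z) = C1 + C2*z^(7/5)


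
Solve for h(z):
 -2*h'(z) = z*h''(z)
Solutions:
 h(z) = C1 + C2/z


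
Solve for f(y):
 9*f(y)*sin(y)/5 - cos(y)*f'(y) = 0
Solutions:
 f(y) = C1/cos(y)^(9/5)


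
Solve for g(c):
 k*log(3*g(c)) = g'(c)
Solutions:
 Integral(1/(log(_y) + log(3)), (_y, g(c))) = C1 + c*k


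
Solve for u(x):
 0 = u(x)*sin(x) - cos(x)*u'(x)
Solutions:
 u(x) = C1/cos(x)


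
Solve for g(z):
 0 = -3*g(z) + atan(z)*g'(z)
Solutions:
 g(z) = C1*exp(3*Integral(1/atan(z), z))


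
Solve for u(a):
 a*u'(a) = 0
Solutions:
 u(a) = C1


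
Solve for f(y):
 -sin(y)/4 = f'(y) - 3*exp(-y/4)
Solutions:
 f(y) = C1 + cos(y)/4 - 12*exp(-y/4)


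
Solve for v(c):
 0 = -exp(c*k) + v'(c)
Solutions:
 v(c) = C1 + exp(c*k)/k


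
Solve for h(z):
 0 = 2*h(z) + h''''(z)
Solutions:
 h(z) = (C1*sin(2^(3/4)*z/2) + C2*cos(2^(3/4)*z/2))*exp(-2^(3/4)*z/2) + (C3*sin(2^(3/4)*z/2) + C4*cos(2^(3/4)*z/2))*exp(2^(3/4)*z/2)


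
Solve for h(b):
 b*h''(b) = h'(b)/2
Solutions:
 h(b) = C1 + C2*b^(3/2)


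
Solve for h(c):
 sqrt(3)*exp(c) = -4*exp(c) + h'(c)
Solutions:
 h(c) = C1 + sqrt(3)*exp(c) + 4*exp(c)


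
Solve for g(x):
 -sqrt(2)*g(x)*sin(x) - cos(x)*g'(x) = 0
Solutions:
 g(x) = C1*cos(x)^(sqrt(2))


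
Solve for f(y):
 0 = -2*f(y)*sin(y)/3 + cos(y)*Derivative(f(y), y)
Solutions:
 f(y) = C1/cos(y)^(2/3)


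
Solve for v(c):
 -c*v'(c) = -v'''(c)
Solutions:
 v(c) = C1 + Integral(C2*airyai(c) + C3*airybi(c), c)


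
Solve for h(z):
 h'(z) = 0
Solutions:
 h(z) = C1


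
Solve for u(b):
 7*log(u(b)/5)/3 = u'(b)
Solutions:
 3*Integral(1/(-log(_y) + log(5)), (_y, u(b)))/7 = C1 - b


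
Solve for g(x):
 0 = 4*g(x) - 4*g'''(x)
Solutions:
 g(x) = C3*exp(x) + (C1*sin(sqrt(3)*x/2) + C2*cos(sqrt(3)*x/2))*exp(-x/2)


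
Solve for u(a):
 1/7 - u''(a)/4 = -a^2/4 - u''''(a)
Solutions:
 u(a) = C1 + C2*a + C3*exp(-a/2) + C4*exp(a/2) + a^4/12 + 30*a^2/7


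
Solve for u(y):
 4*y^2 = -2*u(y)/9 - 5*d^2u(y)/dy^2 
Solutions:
 u(y) = C1*sin(sqrt(10)*y/15) + C2*cos(sqrt(10)*y/15) - 18*y^2 + 810


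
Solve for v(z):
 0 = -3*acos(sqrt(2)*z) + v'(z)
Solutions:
 v(z) = C1 + 3*z*acos(sqrt(2)*z) - 3*sqrt(2)*sqrt(1 - 2*z^2)/2


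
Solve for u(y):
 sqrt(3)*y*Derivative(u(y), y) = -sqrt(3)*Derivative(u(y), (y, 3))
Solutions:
 u(y) = C1 + Integral(C2*airyai(-y) + C3*airybi(-y), y)


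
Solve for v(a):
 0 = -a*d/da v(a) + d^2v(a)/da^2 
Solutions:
 v(a) = C1 + C2*erfi(sqrt(2)*a/2)


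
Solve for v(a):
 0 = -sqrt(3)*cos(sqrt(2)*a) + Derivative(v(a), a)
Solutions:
 v(a) = C1 + sqrt(6)*sin(sqrt(2)*a)/2


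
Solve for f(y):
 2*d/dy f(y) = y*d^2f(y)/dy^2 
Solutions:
 f(y) = C1 + C2*y^3


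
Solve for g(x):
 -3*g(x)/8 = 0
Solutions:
 g(x) = 0


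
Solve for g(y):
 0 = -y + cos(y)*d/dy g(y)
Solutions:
 g(y) = C1 + Integral(y/cos(y), y)


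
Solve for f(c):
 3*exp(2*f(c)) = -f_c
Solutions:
 f(c) = log(-sqrt(-1/(C1 - 3*c))) - log(2)/2
 f(c) = log(-1/(C1 - 3*c))/2 - log(2)/2


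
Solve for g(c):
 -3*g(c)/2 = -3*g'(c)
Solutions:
 g(c) = C1*exp(c/2)


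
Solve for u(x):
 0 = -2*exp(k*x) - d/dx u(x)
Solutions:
 u(x) = C1 - 2*exp(k*x)/k


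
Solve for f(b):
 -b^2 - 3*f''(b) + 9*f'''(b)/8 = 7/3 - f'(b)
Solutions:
 f(b) = C1 + C2*exp(2*b*(2 - sqrt(2))/3) + C3*exp(2*b*(sqrt(2) + 2)/3) + b^3/3 + 3*b^2 + 217*b/12


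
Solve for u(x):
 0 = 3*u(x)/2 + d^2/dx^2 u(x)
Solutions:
 u(x) = C1*sin(sqrt(6)*x/2) + C2*cos(sqrt(6)*x/2)


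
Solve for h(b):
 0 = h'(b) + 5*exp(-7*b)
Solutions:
 h(b) = C1 + 5*exp(-7*b)/7


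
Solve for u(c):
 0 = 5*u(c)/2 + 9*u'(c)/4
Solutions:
 u(c) = C1*exp(-10*c/9)


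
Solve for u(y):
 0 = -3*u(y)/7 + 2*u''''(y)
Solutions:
 u(y) = C1*exp(-14^(3/4)*3^(1/4)*y/14) + C2*exp(14^(3/4)*3^(1/4)*y/14) + C3*sin(14^(3/4)*3^(1/4)*y/14) + C4*cos(14^(3/4)*3^(1/4)*y/14)


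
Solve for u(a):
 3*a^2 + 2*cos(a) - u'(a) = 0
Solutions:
 u(a) = C1 + a^3 + 2*sin(a)


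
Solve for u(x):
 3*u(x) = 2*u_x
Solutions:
 u(x) = C1*exp(3*x/2)


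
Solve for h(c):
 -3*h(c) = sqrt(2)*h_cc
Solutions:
 h(c) = C1*sin(2^(3/4)*sqrt(3)*c/2) + C2*cos(2^(3/4)*sqrt(3)*c/2)


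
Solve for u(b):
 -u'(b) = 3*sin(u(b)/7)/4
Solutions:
 3*b/4 + 7*log(cos(u(b)/7) - 1)/2 - 7*log(cos(u(b)/7) + 1)/2 = C1


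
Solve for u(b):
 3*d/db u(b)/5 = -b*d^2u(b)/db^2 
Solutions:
 u(b) = C1 + C2*b^(2/5)


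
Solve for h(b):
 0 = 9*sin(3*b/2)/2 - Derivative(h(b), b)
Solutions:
 h(b) = C1 - 3*cos(3*b/2)


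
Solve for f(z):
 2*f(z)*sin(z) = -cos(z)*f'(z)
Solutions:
 f(z) = C1*cos(z)^2


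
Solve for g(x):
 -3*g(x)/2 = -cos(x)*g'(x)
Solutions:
 g(x) = C1*(sin(x) + 1)^(3/4)/(sin(x) - 1)^(3/4)


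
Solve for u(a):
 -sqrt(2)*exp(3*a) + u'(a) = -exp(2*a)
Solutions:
 u(a) = C1 + sqrt(2)*exp(3*a)/3 - exp(2*a)/2


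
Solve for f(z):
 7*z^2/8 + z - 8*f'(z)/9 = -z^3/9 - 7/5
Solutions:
 f(z) = C1 + z^4/32 + 21*z^3/64 + 9*z^2/16 + 63*z/40


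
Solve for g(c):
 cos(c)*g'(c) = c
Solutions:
 g(c) = C1 + Integral(c/cos(c), c)


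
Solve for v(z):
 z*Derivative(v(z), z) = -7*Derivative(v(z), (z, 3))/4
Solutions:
 v(z) = C1 + Integral(C2*airyai(-14^(2/3)*z/7) + C3*airybi(-14^(2/3)*z/7), z)


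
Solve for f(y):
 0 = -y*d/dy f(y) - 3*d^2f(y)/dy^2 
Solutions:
 f(y) = C1 + C2*erf(sqrt(6)*y/6)


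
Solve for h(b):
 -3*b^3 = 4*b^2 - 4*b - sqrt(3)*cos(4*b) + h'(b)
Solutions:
 h(b) = C1 - 3*b^4/4 - 4*b^3/3 + 2*b^2 + sqrt(3)*sin(4*b)/4


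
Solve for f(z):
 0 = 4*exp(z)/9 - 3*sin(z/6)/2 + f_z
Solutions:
 f(z) = C1 - 4*exp(z)/9 - 9*cos(z/6)


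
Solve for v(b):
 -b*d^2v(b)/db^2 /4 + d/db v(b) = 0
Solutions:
 v(b) = C1 + C2*b^5


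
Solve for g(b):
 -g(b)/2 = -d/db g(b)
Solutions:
 g(b) = C1*exp(b/2)


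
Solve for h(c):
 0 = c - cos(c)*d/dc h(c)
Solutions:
 h(c) = C1 + Integral(c/cos(c), c)


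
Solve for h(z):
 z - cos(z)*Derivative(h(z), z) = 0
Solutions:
 h(z) = C1 + Integral(z/cos(z), z)


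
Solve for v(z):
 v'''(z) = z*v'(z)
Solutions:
 v(z) = C1 + Integral(C2*airyai(z) + C3*airybi(z), z)


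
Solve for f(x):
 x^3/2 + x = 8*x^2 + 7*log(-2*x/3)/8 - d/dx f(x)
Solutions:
 f(x) = C1 - x^4/8 + 8*x^3/3 - x^2/2 + 7*x*log(-x)/8 + 7*x*(-log(3) - 1 + log(2))/8


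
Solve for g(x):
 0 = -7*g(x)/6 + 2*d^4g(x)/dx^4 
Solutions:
 g(x) = C1*exp(-sqrt(2)*3^(3/4)*7^(1/4)*x/6) + C2*exp(sqrt(2)*3^(3/4)*7^(1/4)*x/6) + C3*sin(sqrt(2)*3^(3/4)*7^(1/4)*x/6) + C4*cos(sqrt(2)*3^(3/4)*7^(1/4)*x/6)


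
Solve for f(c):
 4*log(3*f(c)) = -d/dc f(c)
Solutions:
 Integral(1/(log(_y) + log(3)), (_y, f(c)))/4 = C1 - c


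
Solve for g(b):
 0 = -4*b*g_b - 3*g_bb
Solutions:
 g(b) = C1 + C2*erf(sqrt(6)*b/3)


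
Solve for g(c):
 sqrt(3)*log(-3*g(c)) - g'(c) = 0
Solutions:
 -sqrt(3)*Integral(1/(log(-_y) + log(3)), (_y, g(c)))/3 = C1 - c


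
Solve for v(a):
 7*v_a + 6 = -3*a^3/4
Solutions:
 v(a) = C1 - 3*a^4/112 - 6*a/7


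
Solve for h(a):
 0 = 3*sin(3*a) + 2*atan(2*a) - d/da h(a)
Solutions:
 h(a) = C1 + 2*a*atan(2*a) - log(4*a^2 + 1)/2 - cos(3*a)


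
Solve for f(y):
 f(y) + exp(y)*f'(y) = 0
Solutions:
 f(y) = C1*exp(exp(-y))


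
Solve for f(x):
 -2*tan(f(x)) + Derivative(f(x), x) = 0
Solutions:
 f(x) = pi - asin(C1*exp(2*x))
 f(x) = asin(C1*exp(2*x))


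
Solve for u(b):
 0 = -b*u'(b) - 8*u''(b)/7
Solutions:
 u(b) = C1 + C2*erf(sqrt(7)*b/4)


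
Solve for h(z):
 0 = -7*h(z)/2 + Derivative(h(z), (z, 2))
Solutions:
 h(z) = C1*exp(-sqrt(14)*z/2) + C2*exp(sqrt(14)*z/2)


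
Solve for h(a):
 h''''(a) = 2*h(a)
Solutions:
 h(a) = C1*exp(-2^(1/4)*a) + C2*exp(2^(1/4)*a) + C3*sin(2^(1/4)*a) + C4*cos(2^(1/4)*a)


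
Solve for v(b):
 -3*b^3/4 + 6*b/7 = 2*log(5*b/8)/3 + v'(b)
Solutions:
 v(b) = C1 - 3*b^4/16 + 3*b^2/7 - 2*b*log(b)/3 - 2*b*log(5)/3 + 2*b/3 + 2*b*log(2)


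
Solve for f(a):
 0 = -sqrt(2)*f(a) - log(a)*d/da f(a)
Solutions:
 f(a) = C1*exp(-sqrt(2)*li(a))


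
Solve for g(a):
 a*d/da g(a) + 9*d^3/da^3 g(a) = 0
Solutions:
 g(a) = C1 + Integral(C2*airyai(-3^(1/3)*a/3) + C3*airybi(-3^(1/3)*a/3), a)


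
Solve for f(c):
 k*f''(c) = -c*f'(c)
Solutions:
 f(c) = C1 + C2*sqrt(k)*erf(sqrt(2)*c*sqrt(1/k)/2)


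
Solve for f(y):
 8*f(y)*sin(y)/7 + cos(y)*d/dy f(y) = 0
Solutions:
 f(y) = C1*cos(y)^(8/7)


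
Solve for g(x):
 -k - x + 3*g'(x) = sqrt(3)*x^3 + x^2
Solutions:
 g(x) = C1 + k*x/3 + sqrt(3)*x^4/12 + x^3/9 + x^2/6


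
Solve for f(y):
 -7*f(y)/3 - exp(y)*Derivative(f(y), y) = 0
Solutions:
 f(y) = C1*exp(7*exp(-y)/3)


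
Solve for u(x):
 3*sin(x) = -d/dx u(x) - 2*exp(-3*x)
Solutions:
 u(x) = C1 + 3*cos(x) + 2*exp(-3*x)/3


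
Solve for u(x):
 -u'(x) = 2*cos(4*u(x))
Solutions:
 u(x) = -asin((C1 + exp(16*x))/(C1 - exp(16*x)))/4 + pi/4
 u(x) = asin((C1 + exp(16*x))/(C1 - exp(16*x)))/4


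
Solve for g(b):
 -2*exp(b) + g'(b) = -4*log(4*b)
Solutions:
 g(b) = C1 - 4*b*log(b) + 4*b*(1 - 2*log(2)) + 2*exp(b)


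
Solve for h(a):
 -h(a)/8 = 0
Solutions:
 h(a) = 0


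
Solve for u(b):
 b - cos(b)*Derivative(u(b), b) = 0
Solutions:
 u(b) = C1 + Integral(b/cos(b), b)


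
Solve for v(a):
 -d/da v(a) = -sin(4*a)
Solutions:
 v(a) = C1 - cos(4*a)/4


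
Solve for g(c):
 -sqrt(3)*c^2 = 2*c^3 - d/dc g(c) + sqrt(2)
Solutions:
 g(c) = C1 + c^4/2 + sqrt(3)*c^3/3 + sqrt(2)*c


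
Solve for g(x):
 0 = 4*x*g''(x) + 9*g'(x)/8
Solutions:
 g(x) = C1 + C2*x^(23/32)


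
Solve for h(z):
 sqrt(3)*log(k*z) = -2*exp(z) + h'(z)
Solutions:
 h(z) = C1 + sqrt(3)*z*log(k*z) - sqrt(3)*z + 2*exp(z)


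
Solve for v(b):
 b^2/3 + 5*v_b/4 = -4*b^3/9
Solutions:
 v(b) = C1 - 4*b^4/45 - 4*b^3/45


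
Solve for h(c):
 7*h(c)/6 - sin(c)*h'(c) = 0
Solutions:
 h(c) = C1*(cos(c) - 1)^(7/12)/(cos(c) + 1)^(7/12)


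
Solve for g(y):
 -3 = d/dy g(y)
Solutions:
 g(y) = C1 - 3*y


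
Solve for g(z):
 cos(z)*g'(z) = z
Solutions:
 g(z) = C1 + Integral(z/cos(z), z)


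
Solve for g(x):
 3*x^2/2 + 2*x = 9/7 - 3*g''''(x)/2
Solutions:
 g(x) = C1 + C2*x + C3*x^2 + C4*x^3 - x^6/360 - x^5/90 + x^4/28


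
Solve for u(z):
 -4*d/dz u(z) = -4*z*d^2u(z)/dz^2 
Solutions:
 u(z) = C1 + C2*z^2


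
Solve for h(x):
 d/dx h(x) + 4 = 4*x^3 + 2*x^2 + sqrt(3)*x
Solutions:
 h(x) = C1 + x^4 + 2*x^3/3 + sqrt(3)*x^2/2 - 4*x


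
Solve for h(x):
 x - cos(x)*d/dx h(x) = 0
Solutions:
 h(x) = C1 + Integral(x/cos(x), x)


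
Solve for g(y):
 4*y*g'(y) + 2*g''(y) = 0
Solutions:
 g(y) = C1 + C2*erf(y)


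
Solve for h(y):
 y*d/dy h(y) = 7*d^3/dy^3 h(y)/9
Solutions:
 h(y) = C1 + Integral(C2*airyai(21^(2/3)*y/7) + C3*airybi(21^(2/3)*y/7), y)


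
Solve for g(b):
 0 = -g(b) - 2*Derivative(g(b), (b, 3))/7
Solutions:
 g(b) = C3*exp(-2^(2/3)*7^(1/3)*b/2) + (C1*sin(2^(2/3)*sqrt(3)*7^(1/3)*b/4) + C2*cos(2^(2/3)*sqrt(3)*7^(1/3)*b/4))*exp(2^(2/3)*7^(1/3)*b/4)


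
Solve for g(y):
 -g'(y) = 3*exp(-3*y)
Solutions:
 g(y) = C1 + exp(-3*y)


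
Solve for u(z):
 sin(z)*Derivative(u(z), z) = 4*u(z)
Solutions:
 u(z) = C1*(cos(z)^2 - 2*cos(z) + 1)/(cos(z)^2 + 2*cos(z) + 1)


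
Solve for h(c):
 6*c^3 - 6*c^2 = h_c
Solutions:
 h(c) = C1 + 3*c^4/2 - 2*c^3


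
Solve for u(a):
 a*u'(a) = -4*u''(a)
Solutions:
 u(a) = C1 + C2*erf(sqrt(2)*a/4)


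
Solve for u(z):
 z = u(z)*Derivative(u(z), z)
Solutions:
 u(z) = -sqrt(C1 + z^2)
 u(z) = sqrt(C1 + z^2)


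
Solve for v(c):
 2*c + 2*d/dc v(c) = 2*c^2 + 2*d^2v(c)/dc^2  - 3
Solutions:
 v(c) = C1 + C2*exp(c) + c^3/3 + c^2/2 - c/2


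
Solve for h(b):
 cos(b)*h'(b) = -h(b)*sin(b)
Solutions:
 h(b) = C1*cos(b)


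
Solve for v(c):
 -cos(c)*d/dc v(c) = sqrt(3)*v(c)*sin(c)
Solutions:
 v(c) = C1*cos(c)^(sqrt(3))


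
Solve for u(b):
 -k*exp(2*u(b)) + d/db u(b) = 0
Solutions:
 u(b) = log(-sqrt(-1/(C1 + b*k))) - log(2)/2
 u(b) = log(-1/(C1 + b*k))/2 - log(2)/2


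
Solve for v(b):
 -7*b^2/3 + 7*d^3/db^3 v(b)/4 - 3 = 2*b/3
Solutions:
 v(b) = C1 + C2*b + C3*b^2 + b^5/45 + b^4/63 + 2*b^3/7


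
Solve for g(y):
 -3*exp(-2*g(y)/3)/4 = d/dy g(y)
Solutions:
 g(y) = 3*log(-sqrt(C1 - 3*y)) - 3*log(6)/2
 g(y) = 3*log(C1 - 3*y)/2 - 3*log(6)/2


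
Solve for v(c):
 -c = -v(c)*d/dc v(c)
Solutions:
 v(c) = -sqrt(C1 + c^2)
 v(c) = sqrt(C1 + c^2)


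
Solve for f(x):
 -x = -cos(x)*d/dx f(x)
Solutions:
 f(x) = C1 + Integral(x/cos(x), x)


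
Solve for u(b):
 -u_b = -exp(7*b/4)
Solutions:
 u(b) = C1 + 4*exp(7*b/4)/7


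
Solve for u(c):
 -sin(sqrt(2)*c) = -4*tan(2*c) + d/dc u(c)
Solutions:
 u(c) = C1 - 2*log(cos(2*c)) + sqrt(2)*cos(sqrt(2)*c)/2


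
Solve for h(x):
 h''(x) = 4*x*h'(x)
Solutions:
 h(x) = C1 + C2*erfi(sqrt(2)*x)


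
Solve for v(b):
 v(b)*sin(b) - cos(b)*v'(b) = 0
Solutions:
 v(b) = C1/cos(b)


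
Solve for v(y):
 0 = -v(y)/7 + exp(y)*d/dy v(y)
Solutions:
 v(y) = C1*exp(-exp(-y)/7)


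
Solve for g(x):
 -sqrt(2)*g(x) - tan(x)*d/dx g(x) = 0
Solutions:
 g(x) = C1/sin(x)^(sqrt(2))


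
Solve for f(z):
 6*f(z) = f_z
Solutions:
 f(z) = C1*exp(6*z)


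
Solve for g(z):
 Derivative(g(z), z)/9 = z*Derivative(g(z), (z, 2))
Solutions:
 g(z) = C1 + C2*z^(10/9)


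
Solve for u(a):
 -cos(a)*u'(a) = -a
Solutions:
 u(a) = C1 + Integral(a/cos(a), a)


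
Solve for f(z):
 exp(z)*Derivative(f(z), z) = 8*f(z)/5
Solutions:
 f(z) = C1*exp(-8*exp(-z)/5)


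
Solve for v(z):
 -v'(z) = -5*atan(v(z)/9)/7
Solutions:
 Integral(1/atan(_y/9), (_y, v(z))) = C1 + 5*z/7


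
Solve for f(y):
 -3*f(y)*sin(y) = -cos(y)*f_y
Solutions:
 f(y) = C1/cos(y)^3


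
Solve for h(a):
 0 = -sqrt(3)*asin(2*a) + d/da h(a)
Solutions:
 h(a) = C1 + sqrt(3)*(a*asin(2*a) + sqrt(1 - 4*a^2)/2)


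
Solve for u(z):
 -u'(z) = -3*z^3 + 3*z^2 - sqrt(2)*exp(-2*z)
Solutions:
 u(z) = C1 + 3*z^4/4 - z^3 - sqrt(2)*exp(-2*z)/2


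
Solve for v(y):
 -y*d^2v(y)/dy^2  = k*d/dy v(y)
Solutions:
 v(y) = C1 + y^(1 - re(k))*(C2*sin(log(y)*Abs(im(k))) + C3*cos(log(y)*im(k)))


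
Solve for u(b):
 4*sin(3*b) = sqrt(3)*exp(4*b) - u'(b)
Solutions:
 u(b) = C1 + sqrt(3)*exp(4*b)/4 + 4*cos(3*b)/3


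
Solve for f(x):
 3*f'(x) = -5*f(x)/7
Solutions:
 f(x) = C1*exp(-5*x/21)


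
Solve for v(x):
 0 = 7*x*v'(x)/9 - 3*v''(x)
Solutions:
 v(x) = C1 + C2*erfi(sqrt(42)*x/18)


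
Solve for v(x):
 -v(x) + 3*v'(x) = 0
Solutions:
 v(x) = C1*exp(x/3)


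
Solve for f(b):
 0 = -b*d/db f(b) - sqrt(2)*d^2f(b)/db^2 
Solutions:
 f(b) = C1 + C2*erf(2^(1/4)*b/2)


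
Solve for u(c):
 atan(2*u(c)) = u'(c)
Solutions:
 Integral(1/atan(2*_y), (_y, u(c))) = C1 + c


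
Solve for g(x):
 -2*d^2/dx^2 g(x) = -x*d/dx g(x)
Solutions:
 g(x) = C1 + C2*erfi(x/2)


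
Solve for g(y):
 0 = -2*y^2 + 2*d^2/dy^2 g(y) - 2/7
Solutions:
 g(y) = C1 + C2*y + y^4/12 + y^2/14


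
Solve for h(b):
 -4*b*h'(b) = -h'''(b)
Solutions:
 h(b) = C1 + Integral(C2*airyai(2^(2/3)*b) + C3*airybi(2^(2/3)*b), b)


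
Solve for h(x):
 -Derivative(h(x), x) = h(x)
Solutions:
 h(x) = C1*exp(-x)


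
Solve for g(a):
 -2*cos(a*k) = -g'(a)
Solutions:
 g(a) = C1 + 2*sin(a*k)/k


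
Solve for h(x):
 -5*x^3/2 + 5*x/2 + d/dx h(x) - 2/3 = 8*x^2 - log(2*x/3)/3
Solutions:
 h(x) = C1 + 5*x^4/8 + 8*x^3/3 - 5*x^2/4 - x*log(x)/3 - x*log(2)/3 + x*log(3)/3 + x


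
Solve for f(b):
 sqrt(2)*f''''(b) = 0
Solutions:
 f(b) = C1 + C2*b + C3*b^2 + C4*b^3


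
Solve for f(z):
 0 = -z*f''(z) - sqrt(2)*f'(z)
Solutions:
 f(z) = C1 + C2*z^(1 - sqrt(2))


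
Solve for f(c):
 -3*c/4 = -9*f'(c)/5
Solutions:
 f(c) = C1 + 5*c^2/24


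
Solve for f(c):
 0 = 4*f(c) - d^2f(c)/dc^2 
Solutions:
 f(c) = C1*exp(-2*c) + C2*exp(2*c)


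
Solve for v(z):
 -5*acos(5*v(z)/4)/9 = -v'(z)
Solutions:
 Integral(1/acos(5*_y/4), (_y, v(z))) = C1 + 5*z/9


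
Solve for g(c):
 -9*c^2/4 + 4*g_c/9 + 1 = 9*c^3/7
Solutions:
 g(c) = C1 + 81*c^4/112 + 27*c^3/16 - 9*c/4


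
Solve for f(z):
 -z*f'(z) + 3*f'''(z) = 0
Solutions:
 f(z) = C1 + Integral(C2*airyai(3^(2/3)*z/3) + C3*airybi(3^(2/3)*z/3), z)


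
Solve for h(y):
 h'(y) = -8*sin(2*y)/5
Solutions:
 h(y) = C1 + 4*cos(2*y)/5


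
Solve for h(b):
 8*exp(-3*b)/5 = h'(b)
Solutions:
 h(b) = C1 - 8*exp(-3*b)/15


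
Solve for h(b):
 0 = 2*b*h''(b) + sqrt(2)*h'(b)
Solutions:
 h(b) = C1 + C2*b^(1 - sqrt(2)/2)


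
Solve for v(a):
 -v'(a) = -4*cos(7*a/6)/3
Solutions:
 v(a) = C1 + 8*sin(7*a/6)/7


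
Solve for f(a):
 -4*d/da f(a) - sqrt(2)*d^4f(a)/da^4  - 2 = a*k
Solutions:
 f(a) = C1 + C4*exp(-sqrt(2)*a) - a^2*k/8 - a/2 + (C2*sin(sqrt(6)*a/2) + C3*cos(sqrt(6)*a/2))*exp(sqrt(2)*a/2)


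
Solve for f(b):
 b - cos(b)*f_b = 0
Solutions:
 f(b) = C1 + Integral(b/cos(b), b)


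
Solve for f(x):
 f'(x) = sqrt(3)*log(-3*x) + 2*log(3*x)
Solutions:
 f(x) = C1 + x*(sqrt(3) + 2)*log(x) + x*(-2 - sqrt(3) + sqrt(3)*log(3) + 2*log(3) + sqrt(3)*I*pi)


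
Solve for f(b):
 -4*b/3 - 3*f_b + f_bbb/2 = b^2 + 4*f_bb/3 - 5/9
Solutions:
 f(b) = C1 + C2*exp(b*(4 - sqrt(70))/3) + C3*exp(b*(4 + sqrt(70))/3) - b^3/9 - 2*b^2/27 + 34*b/243


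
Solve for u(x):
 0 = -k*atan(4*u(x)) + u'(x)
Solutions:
 Integral(1/atan(4*_y), (_y, u(x))) = C1 + k*x


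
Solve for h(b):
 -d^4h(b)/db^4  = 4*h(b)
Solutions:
 h(b) = (C1*sin(b) + C2*cos(b))*exp(-b) + (C3*sin(b) + C4*cos(b))*exp(b)


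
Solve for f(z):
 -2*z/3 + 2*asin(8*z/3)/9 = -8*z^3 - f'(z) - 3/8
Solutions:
 f(z) = C1 - 2*z^4 + z^2/3 - 2*z*asin(8*z/3)/9 - 3*z/8 - sqrt(9 - 64*z^2)/36


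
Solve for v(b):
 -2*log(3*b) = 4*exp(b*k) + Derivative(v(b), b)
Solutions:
 v(b) = C1 - 2*b*log(b) + 2*b*(1 - log(3)) + Piecewise((-4*exp(b*k)/k, Ne(k, 0)), (-4*b, True))


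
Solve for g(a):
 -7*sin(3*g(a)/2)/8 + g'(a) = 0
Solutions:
 -7*a/8 + log(cos(3*g(a)/2) - 1)/3 - log(cos(3*g(a)/2) + 1)/3 = C1


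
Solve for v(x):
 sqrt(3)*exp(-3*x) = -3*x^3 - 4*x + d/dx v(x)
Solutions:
 v(x) = C1 + 3*x^4/4 + 2*x^2 - sqrt(3)*exp(-3*x)/3
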